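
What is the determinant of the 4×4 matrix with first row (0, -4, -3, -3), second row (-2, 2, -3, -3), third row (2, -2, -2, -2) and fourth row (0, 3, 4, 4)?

0

Expand along column 1 (it has 2 zeros):
  − (-2) · M_21   where M_21 = det([-4 -3 -3; -2 -2 -2; 3 4 4]) = 0
  + (2) · M_31   where M_31 = det([-4 -3 -3; 2 -3 -3; 3 4 4]) = 0
det = (-1)·(-2)·(0) + (+1)·(2)·(0) = 0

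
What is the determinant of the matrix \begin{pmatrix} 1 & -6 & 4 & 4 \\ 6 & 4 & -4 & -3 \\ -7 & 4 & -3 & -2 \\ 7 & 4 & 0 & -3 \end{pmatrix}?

-62

Expand along row 4 (it has 1 zero):
  − (7) · M_41   where M_41 = det([-6 4 4; 4 -4 -3; 4 -3 -2]) = 6
  + (4) · M_42   where M_42 = det([1 4 4; 6 -4 -3; -7 -3 -2]) = -53
  + (-3) · M_44   where M_44 = det([1 -6 4; 6 4 -4; -7 4 -3]) = -64
det = (-1)·(7)·(6) + (+1)·(4)·(-53) + (+1)·(-3)·(-64) = -62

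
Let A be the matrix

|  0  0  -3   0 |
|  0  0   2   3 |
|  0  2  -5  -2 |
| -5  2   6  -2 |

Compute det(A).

-90

Expand along row 1 (it has 3 zeros):
  + (-3) · M_13   where M_13 = det([0 0 3; 0 2 -2; -5 2 -2]) = 30
det = (+1)·(-3)·(30) = -90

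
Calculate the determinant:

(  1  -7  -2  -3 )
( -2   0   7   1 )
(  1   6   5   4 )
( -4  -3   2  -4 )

258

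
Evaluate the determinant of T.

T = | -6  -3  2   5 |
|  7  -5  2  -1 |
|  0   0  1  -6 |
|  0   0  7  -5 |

T is block upper-triangular with a 2×2 block and a 2×2 block on the diagonal, so its determinant equals the product of the determinants of the diagonal blocks.
det of the 2×2 block = 51
det of the 2×2 block = 37
det = (51)·(37) = 1887

The determinant is 1887.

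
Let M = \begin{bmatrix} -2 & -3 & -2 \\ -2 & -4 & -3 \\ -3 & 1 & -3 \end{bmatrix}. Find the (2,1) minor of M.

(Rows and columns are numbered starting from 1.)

11

Delete row 2 and column 1; the remaining 2×2 submatrix is [-3 -2; 1 -3].
Its determinant is (-3)·(-3) − (-2)·1 = 11.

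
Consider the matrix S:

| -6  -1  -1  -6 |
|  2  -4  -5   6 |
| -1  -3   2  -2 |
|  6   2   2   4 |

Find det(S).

Expand along row 1:
  + (-6) · M_11   where M_11 = det([-4 -5 6; -3 2 -2; 2 2 4]) = -148
  − (-1) · M_12   where M_12 = det([2 -5 6; -1 2 -2; 6 2 4]) = -20
  + (-1) · M_13   where M_13 = det([2 -4 6; -1 -3 -2; 6 2 4]) = 112
  − (-6) · M_14   where M_14 = det([2 -4 -5; -1 -3 2; 6 2 2]) = -156
det = (+1)·(-6)·(-148) + (-1)·(-1)·(-20) + (+1)·(-1)·(112) + (-1)·(-6)·(-156) = -180

-180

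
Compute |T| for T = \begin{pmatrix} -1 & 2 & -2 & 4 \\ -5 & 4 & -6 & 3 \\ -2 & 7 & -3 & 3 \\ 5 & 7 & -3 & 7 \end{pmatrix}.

det(T) = -516

Expand along row 1:
  + (-1) · M_11   where M_11 = det([4 -6 3; 7 -3 3; 7 -3 7]) = 120
  − (2) · M_12   where M_12 = det([-5 -6 3; -2 -3 3; 5 -3 7]) = -51
  + (-2) · M_13   where M_13 = det([-5 4 3; -2 7 3; 5 7 7]) = -171
  − (4) · M_14   where M_14 = det([-5 4 -6; -2 7 -3; 5 7 -3]) = 210
det = (+1)·(-1)·(120) + (-1)·(2)·(-51) + (+1)·(-2)·(-171) + (-1)·(4)·(210) = -516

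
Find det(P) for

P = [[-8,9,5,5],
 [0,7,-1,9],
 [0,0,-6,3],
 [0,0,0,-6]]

P is upper triangular, so det(P) is the product of the diagonal entries:
det = (-8) · (7) · (-6) · (-6) = -2016

-2016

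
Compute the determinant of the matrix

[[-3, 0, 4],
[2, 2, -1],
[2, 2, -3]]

Expand along column 2:
  + 2 · |-3 4; 2 -3| = 2·(9 − 8) = 2
  − 2 · |-3 4; 2 -1| = −2·(3 − 8) = 10
Sum: (2) + (10) = 12

The determinant is 12.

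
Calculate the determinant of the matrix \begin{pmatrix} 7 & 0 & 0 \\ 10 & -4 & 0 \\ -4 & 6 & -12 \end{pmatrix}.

The matrix is lower triangular, so the determinant is the product of the diagonal entries:
det = (7) · (-4) · (-12) = 336

336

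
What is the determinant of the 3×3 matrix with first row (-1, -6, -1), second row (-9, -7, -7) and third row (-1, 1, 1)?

The determinant is -80.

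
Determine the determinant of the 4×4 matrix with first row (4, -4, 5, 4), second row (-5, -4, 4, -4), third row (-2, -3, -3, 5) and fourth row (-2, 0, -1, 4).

Expand along row 4 (it has 1 zero):
  − (-2) · M_41   where M_41 = det([-4 5 4; -4 4 -4; -3 -3 5]) = 224
  − (-1) · M_43   where M_43 = det([4 -4 4; -5 -4 -4; -2 -3 5]) = -232
  + (4) · M_44   where M_44 = det([4 -4 5; -5 -4 4; -2 -3 -3]) = 223
det = (-1)·(-2)·(224) + (-1)·(-1)·(-232) + (+1)·(4)·(223) = 1108

The determinant is 1108.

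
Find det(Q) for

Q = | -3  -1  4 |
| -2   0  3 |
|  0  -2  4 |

Expand along row 2:
  − (-2) · |-1 4; -2 4| = −(-2)·(-4 − (-8)) = 8
  − 3 · |-3 -1; 0 -2| = −3·(6 − 0) = -18
Sum: (8) + (-18) = -10

-10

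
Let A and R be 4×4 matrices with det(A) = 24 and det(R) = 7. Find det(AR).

168

det(AR) = det(A)·det(R) = (24)·(7) = 168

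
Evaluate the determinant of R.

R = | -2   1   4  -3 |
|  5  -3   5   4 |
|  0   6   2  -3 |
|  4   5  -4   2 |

Expand along row 3 (it has 1 zero):
  − (6) · M_32   where M_32 = det([-2 4 -3; 5 5 4; 4 -4 2]) = 92
  + (2) · M_33   where M_33 = det([-2 1 -3; 5 -3 4; 4 5 2]) = -53
  − (-3) · M_34   where M_34 = det([-2 1 4; 5 -3 5; 4 5 -4]) = 214
det = (-1)·(6)·(92) + (+1)·(2)·(-53) + (-1)·(-3)·(214) = -16

-16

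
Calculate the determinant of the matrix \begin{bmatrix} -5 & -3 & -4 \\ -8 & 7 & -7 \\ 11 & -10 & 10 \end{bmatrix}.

-21

Expand along column 1:
  + (-5) · |7 -7; -10 10| = (-5)·(70 − 70) = 0
  − (-8) · |-3 -4; -10 10| = −(-8)·(-30 − 40) = -560
  + 11 · |-3 -4; 7 -7| = 11·(21 − (-28)) = 539
Sum: (0) + (-560) + (539) = -21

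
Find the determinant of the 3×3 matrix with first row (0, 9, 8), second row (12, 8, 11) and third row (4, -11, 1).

-1024

Expand along row 1:
  − 9 · |12 11; 4 1| = −9·(12 − 44) = 288
  + 8 · |12 8; 4 -11| = 8·(-132 − 32) = -1312
Sum: (288) + (-1312) = -1024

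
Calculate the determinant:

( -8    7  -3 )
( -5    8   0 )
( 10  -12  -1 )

89

Expand along row 2:
  − (-5) · |7 -3; -12 -1| = −(-5)·(-7 − 36) = -215
  + 8 · |-8 -3; 10 -1| = 8·(8 − (-30)) = 304
Sum: (-215) + (304) = 89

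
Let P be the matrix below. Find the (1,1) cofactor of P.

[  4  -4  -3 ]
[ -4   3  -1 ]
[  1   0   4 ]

12

Delete row 1 and column 1; the remaining 2×2 submatrix is [3 -1; 0 4].
Its determinant is 3·4 − (-1)·0 = 12.
The cofactor carries sign (−1)^(1+1) = +1, so C_{1,1} = +(12) = 12.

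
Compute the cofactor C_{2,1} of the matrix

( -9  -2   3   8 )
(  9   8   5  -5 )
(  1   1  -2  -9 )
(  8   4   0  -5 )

Delete row 2 and column 1; the remaining 3×3 submatrix is [-2 3 8; 1 -2 -9; 4 0 -5].
Its determinant is -49.
The cofactor carries sign (−1)^(2+1) = −1, so C_{2,1} = −(-49) = 49.

The cofactor is 49.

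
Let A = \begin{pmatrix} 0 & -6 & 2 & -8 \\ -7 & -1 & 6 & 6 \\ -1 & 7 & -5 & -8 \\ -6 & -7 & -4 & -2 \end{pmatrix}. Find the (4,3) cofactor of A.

-772

Delete row 4 and column 3; the remaining 3×3 submatrix is [0 -6 -8; -7 -1 6; -1 7 -8].
Its determinant is 772.
The cofactor carries sign (−1)^(4+3) = −1, so C_{4,3} = −(772) = -772.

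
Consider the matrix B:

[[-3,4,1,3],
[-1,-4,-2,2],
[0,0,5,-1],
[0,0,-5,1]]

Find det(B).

|B| = 0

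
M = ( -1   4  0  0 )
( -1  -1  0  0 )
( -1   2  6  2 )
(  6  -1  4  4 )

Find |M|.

M is block lower-triangular with a 2×2 block and a 2×2 block on the diagonal, so its determinant equals the product of the determinants of the diagonal blocks.
det of the 2×2 block = 5
det of the 2×2 block = 16
det = (5)·(16) = 80

det(M) = 80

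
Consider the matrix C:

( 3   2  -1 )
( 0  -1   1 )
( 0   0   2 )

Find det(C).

|C| = -6

C is upper triangular, so det(C) is the product of the diagonal entries:
det = (3) · (-1) · (2) = -6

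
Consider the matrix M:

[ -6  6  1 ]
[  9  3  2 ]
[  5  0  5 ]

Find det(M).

Expand along column 2:
  − 6 · |9 2; 5 5| = −6·(45 − 10) = -210
  + 3 · |-6 1; 5 5| = 3·(-30 − 5) = -105
Sum: (-210) + (-105) = -315

The determinant is -315.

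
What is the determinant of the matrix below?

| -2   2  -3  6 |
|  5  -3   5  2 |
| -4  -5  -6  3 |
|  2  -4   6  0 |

1170

Expand along row 4 (it has 1 zero):
  − (2) · M_41   where M_41 = det([2 -3 6; -3 5 2; -5 -6 3]) = 315
  + (-4) · M_42   where M_42 = det([-2 -3 6; 5 5 2; -4 -6 3]) = -45
  − (6) · M_43   where M_43 = det([-2 2 6; 5 -3 2; -4 -5 3]) = -270
det = (-1)·(2)·(315) + (+1)·(-4)·(-45) + (-1)·(6)·(-270) = 1170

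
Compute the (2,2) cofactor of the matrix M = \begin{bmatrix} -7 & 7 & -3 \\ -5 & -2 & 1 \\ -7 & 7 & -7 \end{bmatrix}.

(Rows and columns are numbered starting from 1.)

28

Delete row 2 and column 2; the remaining 2×2 submatrix is [-7 -3; -7 -7].
Its determinant is (-7)·(-7) − (-3)·(-7) = 28.
The cofactor carries sign (−1)^(2+2) = +1, so C_{2,2} = +(28) = 28.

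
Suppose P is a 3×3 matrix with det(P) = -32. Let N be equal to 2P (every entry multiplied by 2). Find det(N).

For a 3×3 matrix, det(2P) = 2^3·det(P) = 8·det(P).
det(N) = (8)·(-32) = -256

The determinant is -256.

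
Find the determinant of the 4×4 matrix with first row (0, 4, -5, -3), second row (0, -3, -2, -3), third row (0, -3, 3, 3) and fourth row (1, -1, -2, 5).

The determinant is 33.

Expand along column 1 (it has 3 zeros):
  − (1) · M_41   where M_41 = det([4 -5 -3; -3 -2 -3; -3 3 3]) = -33
det = (-1)·(1)·(-33) = 33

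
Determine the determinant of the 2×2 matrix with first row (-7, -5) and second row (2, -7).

59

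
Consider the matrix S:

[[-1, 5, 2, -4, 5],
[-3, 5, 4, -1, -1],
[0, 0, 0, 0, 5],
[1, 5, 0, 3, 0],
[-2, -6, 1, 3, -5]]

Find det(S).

Expand along row 3 (it has 4 zeros):
  + (5) · M_35   where M_35 = det([-1 5 2 -4; -3 5 4 -1; 1 5 0 3; -2 -6 1 3]) = -20
det = (+1)·(5)·(-20) = -100

-100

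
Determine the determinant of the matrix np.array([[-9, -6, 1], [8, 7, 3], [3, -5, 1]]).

Expand along column 1:
  + (-9) · |7 3; -5 1| = (-9)·(7 − (-15)) = -198
  − 8 · |-6 1; -5 1| = −8·(-6 − (-5)) = 8
  + 3 · |-6 1; 7 3| = 3·(-18 − 7) = -75
Sum: (-198) + (8) + (-75) = -265

-265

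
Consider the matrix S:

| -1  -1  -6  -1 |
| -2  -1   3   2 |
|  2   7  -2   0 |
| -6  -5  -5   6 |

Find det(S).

Expand along row 3 (it has 1 zero):
  + (2) · M_31   where M_31 = det([-1 -6 -1; -1 3 2; -5 -5 6]) = -24
  − (7) · M_32   where M_32 = det([-1 -6 -1; -2 3 2; -6 -5 6]) = -56
  + (-2) · M_33   where M_33 = det([-1 -1 -1; -2 -1 2; -6 -5 6]) = -8
det = (+1)·(2)·(-24) + (-1)·(7)·(-56) + (+1)·(-2)·(-8) = 360

|S| = 360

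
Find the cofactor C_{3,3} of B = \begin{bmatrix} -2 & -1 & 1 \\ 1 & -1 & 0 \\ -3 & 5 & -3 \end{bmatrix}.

3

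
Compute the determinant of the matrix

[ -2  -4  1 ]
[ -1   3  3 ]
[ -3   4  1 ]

55

Expand along row 1:
  + (-2) · |3 3; 4 1| = (-2)·(3 − 12) = 18
  − (-4) · |-1 3; -3 1| = −(-4)·(-1 − (-9)) = 32
  + 1 · |-1 3; -3 4| = 1·(-4 − (-9)) = 5
Sum: (18) + (32) + (5) = 55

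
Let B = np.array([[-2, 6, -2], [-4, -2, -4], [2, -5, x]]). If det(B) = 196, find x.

Expanding along the column containing x, det(B) is linear in x: det(B) = (28)·x + (-56).
Set (28)·x + (-56) = 196  ⇒  (28)·x = 252  ⇒  x = 9.

x = 9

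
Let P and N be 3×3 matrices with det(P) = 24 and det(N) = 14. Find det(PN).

det(PN) = det(P)·det(N) = (24)·(14) = 336

The determinant is 336.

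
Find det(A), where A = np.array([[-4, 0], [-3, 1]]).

The determinant is -4.

det(A) = (-4)·1 − 0·(-3) = -4 − 0 = -4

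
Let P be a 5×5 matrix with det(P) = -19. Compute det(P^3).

-6859

det(P^3) = (det P)^3 = (-19)^3 = -6859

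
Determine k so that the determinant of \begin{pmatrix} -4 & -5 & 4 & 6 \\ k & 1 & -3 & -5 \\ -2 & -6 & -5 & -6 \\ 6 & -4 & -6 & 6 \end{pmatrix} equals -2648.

k = 5

Expanding along the row containing k, det(A) is linear in k: det(A) = (-666)·k + (682).
Set (-666)·k + (682) = -2648  ⇒  (-666)·k = -3330  ⇒  k = 5.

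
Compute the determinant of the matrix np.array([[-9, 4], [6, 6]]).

-78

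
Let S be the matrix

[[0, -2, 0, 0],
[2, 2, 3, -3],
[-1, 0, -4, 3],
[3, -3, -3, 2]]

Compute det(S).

The determinant is -20.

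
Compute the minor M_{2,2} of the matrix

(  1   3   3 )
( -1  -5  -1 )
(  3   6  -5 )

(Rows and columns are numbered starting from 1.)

Delete row 2 and column 2; the remaining 2×2 submatrix is [1 3; 3 -5].
Its determinant is 1·(-5) − 3·3 = -14.

-14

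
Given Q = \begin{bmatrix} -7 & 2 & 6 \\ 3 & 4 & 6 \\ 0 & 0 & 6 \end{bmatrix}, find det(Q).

-204

Expand along row 3:
  + 6 · |-7 2; 3 4| = 6·(-28 − 6) = -204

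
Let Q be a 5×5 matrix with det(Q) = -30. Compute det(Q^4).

810000

det(Q^4) = (det Q)^4 = (-30)^4 = 810000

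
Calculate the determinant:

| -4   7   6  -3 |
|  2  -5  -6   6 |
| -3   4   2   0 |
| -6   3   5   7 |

99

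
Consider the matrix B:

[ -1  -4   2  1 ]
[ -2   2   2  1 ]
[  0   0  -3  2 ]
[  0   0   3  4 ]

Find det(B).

B is block upper-triangular with a 2×2 block and a 2×2 block on the diagonal, so its determinant equals the product of the determinants of the diagonal blocks.
det of the 2×2 block = -10
det of the 2×2 block = -18
det = (-10)·(-18) = 180

|B| = 180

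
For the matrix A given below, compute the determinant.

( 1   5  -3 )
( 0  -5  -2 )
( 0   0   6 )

|A| = -30

A is upper triangular, so det(A) is the product of the diagonal entries:
det = (1) · (-5) · (6) = -30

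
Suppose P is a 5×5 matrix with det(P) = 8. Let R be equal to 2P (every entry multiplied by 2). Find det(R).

|R| = 256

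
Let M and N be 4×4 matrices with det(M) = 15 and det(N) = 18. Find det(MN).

270

det(MN) = det(M)·det(N) = (15)·(18) = 270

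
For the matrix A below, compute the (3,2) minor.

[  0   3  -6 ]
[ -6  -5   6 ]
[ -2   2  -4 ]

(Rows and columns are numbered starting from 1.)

Delete row 3 and column 2; the remaining 2×2 submatrix is [0 -6; -6 6].
Its determinant is 0·6 − (-6)·(-6) = -36.

-36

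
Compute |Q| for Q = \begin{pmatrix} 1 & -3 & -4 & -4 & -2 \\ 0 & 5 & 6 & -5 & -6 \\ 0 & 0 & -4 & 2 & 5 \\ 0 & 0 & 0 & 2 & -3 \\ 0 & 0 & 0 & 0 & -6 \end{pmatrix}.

Q is upper triangular, so det(Q) is the product of the diagonal entries:
det = (1) · (5) · (-4) · (2) · (-6) = 240

|Q| = 240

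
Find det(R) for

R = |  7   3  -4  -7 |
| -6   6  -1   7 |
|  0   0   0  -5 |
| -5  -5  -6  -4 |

Expand along row 3 (it has 3 zeros):
  − (-5) · M_34   where M_34 = det([7 3 -4; -6 6 -1; -5 -5 -6]) = -620
det = (-1)·(-5)·(-620) = -3100

-3100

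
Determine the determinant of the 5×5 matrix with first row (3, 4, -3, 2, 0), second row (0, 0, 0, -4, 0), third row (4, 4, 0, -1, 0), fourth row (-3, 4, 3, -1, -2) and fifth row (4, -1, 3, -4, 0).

Expand along row 2 (it has 4 zeros):
  + (-4) · M_24   where M_24 = det([3 4 -3 0; 4 4 0 0; -3 4 3 -2; 4 -1 3 0]) = 96
det = (+1)·(-4)·(96) = -384

The determinant is -384.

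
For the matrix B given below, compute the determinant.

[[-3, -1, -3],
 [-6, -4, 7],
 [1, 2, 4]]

Expand along column 1:
  + (-3) · |-4 7; 2 4| = (-3)·(-16 − 14) = 90
  − (-6) · |-1 -3; 2 4| = −(-6)·(-4 − (-6)) = 12
  + 1 · |-1 -3; -4 7| = 1·(-7 − 12) = -19
Sum: (90) + (12) + (-19) = 83

83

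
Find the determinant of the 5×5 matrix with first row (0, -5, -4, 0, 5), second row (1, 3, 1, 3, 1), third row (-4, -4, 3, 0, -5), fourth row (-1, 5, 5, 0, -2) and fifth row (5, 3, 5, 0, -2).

2922

Expand along column 4 (it has 4 zeros):
  + (3) · M_24   where M_24 = det([0 -5 -4 5; -4 -4 3 -5; -1 5 5 -2; 5 3 5 -2]) = 974
det = (+1)·(3)·(974) = 2922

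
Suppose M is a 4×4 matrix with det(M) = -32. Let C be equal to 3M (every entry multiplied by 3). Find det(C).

-2592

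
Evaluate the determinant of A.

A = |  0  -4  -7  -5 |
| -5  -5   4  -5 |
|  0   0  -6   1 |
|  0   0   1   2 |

|A| = 260

A is block upper-triangular with a 2×2 block and a 2×2 block on the diagonal, so its determinant equals the product of the determinants of the diagonal blocks.
det of the 2×2 block = -20
det of the 2×2 block = -13
det = (-20)·(-13) = 260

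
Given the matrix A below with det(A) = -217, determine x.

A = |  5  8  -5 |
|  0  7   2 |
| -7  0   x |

4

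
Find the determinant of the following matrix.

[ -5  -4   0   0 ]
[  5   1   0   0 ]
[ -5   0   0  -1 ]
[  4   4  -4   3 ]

The matrix is block lower-triangular with a 2×2 block and a 2×2 block on the diagonal, so its determinant equals the product of the determinants of the diagonal blocks.
det of the 2×2 block = 15
det of the 2×2 block = -4
det = (15)·(-4) = -60

-60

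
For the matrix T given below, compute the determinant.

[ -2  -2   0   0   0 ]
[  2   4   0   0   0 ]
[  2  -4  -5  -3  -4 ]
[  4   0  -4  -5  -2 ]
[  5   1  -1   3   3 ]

-284

T is block lower-triangular with a 2×2 block and a 3×3 block on the diagonal, so its determinant equals the product of the determinants of the diagonal blocks.
det of the 2×2 block = -4
det of the 3×3 block = 71
det = (-4)·(71) = -284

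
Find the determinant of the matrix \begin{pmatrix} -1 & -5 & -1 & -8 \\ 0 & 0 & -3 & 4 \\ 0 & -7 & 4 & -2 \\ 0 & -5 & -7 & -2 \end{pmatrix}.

-288

Expand along column 1 (it has 3 zeros):
  + (-1) · M_11   where M_11 = det([0 -3 4; -7 4 -2; -5 -7 -2]) = 288
det = (+1)·(-1)·(288) = -288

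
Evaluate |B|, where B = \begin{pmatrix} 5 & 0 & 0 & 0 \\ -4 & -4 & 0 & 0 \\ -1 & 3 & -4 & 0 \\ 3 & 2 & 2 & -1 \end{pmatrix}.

-80

B is lower triangular, so det(B) is the product of the diagonal entries:
det = (5) · (-4) · (-4) · (-1) = -80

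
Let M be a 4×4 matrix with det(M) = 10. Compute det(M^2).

The determinant is 100.

det(M^2) = (det M)^2 = (10)^2 = 100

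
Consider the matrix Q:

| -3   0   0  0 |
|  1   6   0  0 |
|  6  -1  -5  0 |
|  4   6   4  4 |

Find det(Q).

det(Q) = 360

Q is lower triangular, so det(Q) is the product of the diagonal entries:
det = (-3) · (6) · (-5) · (4) = 360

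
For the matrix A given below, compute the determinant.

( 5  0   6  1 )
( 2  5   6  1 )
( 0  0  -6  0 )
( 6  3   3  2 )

Expand along row 3 (it has 3 zeros):
  + (-6) · M_33   where M_33 = det([5 0 1; 2 5 1; 6 3 2]) = 11
det = (+1)·(-6)·(11) = -66

The determinant is -66.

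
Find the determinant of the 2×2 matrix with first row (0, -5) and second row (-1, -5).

det = 0·(-5) − (-5)·(-1) = 0 − 5 = -5

The determinant is -5.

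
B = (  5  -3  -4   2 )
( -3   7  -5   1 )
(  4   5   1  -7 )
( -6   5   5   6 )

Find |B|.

3659

Expand along row 1:
  + (5) · M_11   where M_11 = det([7 -5 1; 5 1 -7; 5 5 6]) = 632
  − (-3) · M_12   where M_12 = det([-3 -5 1; 4 1 -7; -6 5 6]) = -187
  + (-4) · M_13   where M_13 = det([-3 7 1; 4 5 -7; -6 5 6]) = -19
  − (2) · M_14   where M_14 = det([-3 7 -5; 4 5 1; -6 5 5]) = -492
det = (+1)·(5)·(632) + (-1)·(-3)·(-187) + (+1)·(-4)·(-19) + (-1)·(2)·(-492) = 3659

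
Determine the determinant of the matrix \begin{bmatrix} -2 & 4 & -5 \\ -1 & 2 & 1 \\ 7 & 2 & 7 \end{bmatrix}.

Expand along column 1:
  + (-2) · |2 1; 2 7| = (-2)·(14 − 2) = -24
  − (-1) · |4 -5; 2 7| = −(-1)·(28 − (-10)) = 38
  + 7 · |4 -5; 2 1| = 7·(4 − (-10)) = 98
Sum: (-24) + (38) + (98) = 112

112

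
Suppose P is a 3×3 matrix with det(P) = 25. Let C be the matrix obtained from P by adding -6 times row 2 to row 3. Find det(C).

|C| = 25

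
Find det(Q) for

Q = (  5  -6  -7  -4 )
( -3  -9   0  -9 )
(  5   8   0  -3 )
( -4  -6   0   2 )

Expand along column 3 (it has 3 zeros):
  + (-7) · M_13   where M_13 = det([-3 -9 -9; 5 8 -3; -4 -6 2]) = -30
det = (+1)·(-7)·(-30) = 210

The determinant is 210.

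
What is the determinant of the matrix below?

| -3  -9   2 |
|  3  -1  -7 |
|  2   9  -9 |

The determinant is -275.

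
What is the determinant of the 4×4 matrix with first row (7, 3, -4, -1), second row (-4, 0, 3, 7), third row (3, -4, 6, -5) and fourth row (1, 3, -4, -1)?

-426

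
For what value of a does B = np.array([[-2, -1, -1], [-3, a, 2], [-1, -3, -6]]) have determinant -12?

-1

Expanding along the column containing a, det(B) is linear in a: det(B) = (11)·a + (-1).
Set (11)·a + (-1) = -12  ⇒  (11)·a = -11  ⇒  a = -1.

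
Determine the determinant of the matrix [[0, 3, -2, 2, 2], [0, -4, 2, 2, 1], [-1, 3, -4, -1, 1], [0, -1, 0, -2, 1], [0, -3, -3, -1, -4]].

218

Expand along column 1 (it has 4 zeros):
  + (-1) · M_31   where M_31 = det([3 -2 2 2; -4 2 2 1; -1 0 -2 1; -3 -3 -1 -4]) = -218
det = (+1)·(-1)·(-218) = 218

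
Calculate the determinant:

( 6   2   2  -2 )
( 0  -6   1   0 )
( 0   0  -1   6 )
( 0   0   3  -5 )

The determinant is 468.

The matrix is block upper-triangular with a 2×2 block and a 2×2 block on the diagonal, so its determinant equals the product of the determinants of the diagonal blocks.
det of the 2×2 block = -36
det of the 2×2 block = -13
det = (-36)·(-13) = 468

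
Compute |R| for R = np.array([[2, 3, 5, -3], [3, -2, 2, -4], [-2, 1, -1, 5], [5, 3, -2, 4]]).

-410

Expand along row 1:
  + (2) · M_11   where M_11 = det([-2 2 -4; 1 -1 5; 3 -2 4]) = 6
  − (3) · M_12   where M_12 = det([3 2 -4; -2 -1 5; 5 -2 4]) = 48
  + (5) · M_13   where M_13 = det([3 -2 -4; -2 1 5; 5 3 4]) = -55
  − (-3) · M_14   where M_14 = det([3 -2 2; -2 1 -1; 5 3 -2]) = -1
det = (+1)·(2)·(6) + (-1)·(3)·(48) + (+1)·(5)·(-55) + (-1)·(-3)·(-1) = -410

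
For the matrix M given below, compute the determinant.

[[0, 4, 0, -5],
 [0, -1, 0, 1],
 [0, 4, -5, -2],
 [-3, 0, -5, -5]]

Expand along column 1 (it has 3 zeros):
  − (-3) · M_41   where M_41 = det([4 0 -5; -1 0 1; 4 -5 -2]) = -5
det = (-1)·(-3)·(-5) = -15

The determinant is -15.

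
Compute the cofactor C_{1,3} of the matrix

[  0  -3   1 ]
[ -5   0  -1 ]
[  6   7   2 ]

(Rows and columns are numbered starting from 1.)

-35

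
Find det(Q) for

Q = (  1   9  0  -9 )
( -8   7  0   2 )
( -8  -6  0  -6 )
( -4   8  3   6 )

Expand along column 3 (it has 3 zeros):
  − (3) · M_43   where M_43 = det([1 9 -9; -8 7 2; -8 -6 -6]) = -1542
det = (-1)·(3)·(-1542) = 4626

4626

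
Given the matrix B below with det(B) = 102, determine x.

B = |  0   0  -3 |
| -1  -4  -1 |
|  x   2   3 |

Expanding along the row containing x, det(B) is linear in x: det(B) = (-12)·x + (6).
Set (-12)·x + (6) = 102  ⇒  (-12)·x = 96  ⇒  x = -8.

x = -8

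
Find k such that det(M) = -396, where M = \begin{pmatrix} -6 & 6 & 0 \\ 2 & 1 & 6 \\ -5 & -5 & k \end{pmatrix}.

k = 2

Expanding along the row containing k, det(M) is linear in k: det(M) = (-18)·k + (-360).
Set (-18)·k + (-360) = -396  ⇒  (-18)·k = -36  ⇒  k = 2.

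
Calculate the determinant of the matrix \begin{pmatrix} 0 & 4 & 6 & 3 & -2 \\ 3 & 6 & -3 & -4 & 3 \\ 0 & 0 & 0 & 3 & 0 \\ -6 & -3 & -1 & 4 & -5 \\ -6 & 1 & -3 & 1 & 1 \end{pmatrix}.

Expand along row 3 (it has 4 zeros):
  − (3) · M_34   where M_34 = det([0 4 6 -2; 3 6 -3 3; -6 -3 -1 -5; -6 1 -3 1]) = 1440
det = (-1)·(3)·(1440) = -4320

-4320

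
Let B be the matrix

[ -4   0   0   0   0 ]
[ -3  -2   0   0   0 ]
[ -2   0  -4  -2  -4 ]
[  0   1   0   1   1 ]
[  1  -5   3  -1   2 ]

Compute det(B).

B is block lower-triangular with a 2×2 block and a 3×3 block on the diagonal, so its determinant equals the product of the determinants of the diagonal blocks.
det of the 2×2 block = 8
det of the 3×3 block = -6
det = (8)·(-6) = -48

-48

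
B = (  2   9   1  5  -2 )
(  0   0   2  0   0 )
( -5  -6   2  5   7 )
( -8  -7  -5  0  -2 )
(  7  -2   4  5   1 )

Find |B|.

Expand along row 2 (it has 4 zeros):
  − (2) · M_23   where M_23 = det([2 9 5 -2; -5 -6 5 7; -8 -7 0 -2; 7 -2 5 1]) = 5990
det = (-1)·(2)·(5990) = -11980

det(B) = -11980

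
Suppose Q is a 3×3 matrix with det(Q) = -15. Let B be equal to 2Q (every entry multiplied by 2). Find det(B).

-120

For a 3×3 matrix, det(2Q) = 2^3·det(Q) = 8·det(Q).
det(B) = (8)·(-15) = -120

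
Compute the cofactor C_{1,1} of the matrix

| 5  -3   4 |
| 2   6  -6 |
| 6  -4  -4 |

-48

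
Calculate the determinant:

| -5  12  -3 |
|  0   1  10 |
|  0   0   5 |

-25

The matrix is upper triangular, so the determinant is the product of the diagonal entries:
det = (-5) · (1) · (5) = -25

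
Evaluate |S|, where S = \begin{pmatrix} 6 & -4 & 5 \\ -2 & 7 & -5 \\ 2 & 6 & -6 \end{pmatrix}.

Expand along column 1:
  + 6 · |7 -5; 6 -6| = 6·(-42 − (-30)) = -72
  − (-2) · |-4 5; 6 -6| = −(-2)·(24 − 30) = -12
  + 2 · |-4 5; 7 -5| = 2·(20 − 35) = -30
Sum: (-72) + (-12) + (-30) = -114

|S| = -114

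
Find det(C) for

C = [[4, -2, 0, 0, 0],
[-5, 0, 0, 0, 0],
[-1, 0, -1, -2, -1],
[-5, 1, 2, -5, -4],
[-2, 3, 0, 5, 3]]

det(C) = 30

C is block lower-triangular with a 2×2 block and a 3×3 block on the diagonal, so its determinant equals the product of the determinants of the diagonal blocks.
det of the 2×2 block = -10
det of the 3×3 block = -3
det = (-10)·(-3) = 30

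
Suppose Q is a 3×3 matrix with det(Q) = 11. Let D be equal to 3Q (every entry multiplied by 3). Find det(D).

297

For a 3×3 matrix, det(3Q) = 3^3·det(Q) = 27·det(Q).
det(D) = (27)·(11) = 297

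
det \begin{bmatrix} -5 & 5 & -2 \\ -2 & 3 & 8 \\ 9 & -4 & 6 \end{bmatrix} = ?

Expand along column 1:
  + (-5) · |3 8; -4 6| = (-5)·(18 − (-32)) = -250
  − (-2) · |5 -2; -4 6| = −(-2)·(30 − 8) = 44
  + 9 · |5 -2; 3 8| = 9·(40 − (-6)) = 414
Sum: (-250) + (44) + (414) = 208

208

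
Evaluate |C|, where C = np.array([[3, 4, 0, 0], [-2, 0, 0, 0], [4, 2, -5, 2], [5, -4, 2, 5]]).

C is block lower-triangular with a 2×2 block and a 2×2 block on the diagonal, so its determinant equals the product of the determinants of the diagonal blocks.
det of the 2×2 block = 8
det of the 2×2 block = -29
det = (8)·(-29) = -232

The determinant is -232.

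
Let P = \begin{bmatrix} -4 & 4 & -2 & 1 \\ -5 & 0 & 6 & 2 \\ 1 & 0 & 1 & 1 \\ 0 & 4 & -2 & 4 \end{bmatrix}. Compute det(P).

|P| = 68

Expand along column 2 (it has 2 zeros):
  − (4) · M_12   where M_12 = det([-5 6 2; 1 1 1; 0 -2 4]) = -58
  + (4) · M_42   where M_42 = det([-4 -2 1; -5 6 2; 1 1 1]) = -41
det = (-1)·(4)·(-58) + (+1)·(4)·(-41) = 68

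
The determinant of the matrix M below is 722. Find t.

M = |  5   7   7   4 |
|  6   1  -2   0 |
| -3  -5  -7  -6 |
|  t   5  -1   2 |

Expanding along the column containing t, det(M) is linear in t: det(M) = (-58)·t + (838).
Set (-58)·t + (838) = 722  ⇒  (-58)·t = -116  ⇒  t = 2.

t = 2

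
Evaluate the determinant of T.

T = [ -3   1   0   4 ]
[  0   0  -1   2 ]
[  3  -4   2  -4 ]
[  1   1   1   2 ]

Expand along row 2 (it has 2 zeros):
  − (-1) · M_23   where M_23 = det([-3 1 4; 3 -4 -4; 1 1 2]) = 30
  + (2) · M_24   where M_24 = det([-3 1 0; 3 -4 2; 1 1 1]) = 17
det = (-1)·(-1)·(30) + (+1)·(2)·(17) = 64

The determinant is 64.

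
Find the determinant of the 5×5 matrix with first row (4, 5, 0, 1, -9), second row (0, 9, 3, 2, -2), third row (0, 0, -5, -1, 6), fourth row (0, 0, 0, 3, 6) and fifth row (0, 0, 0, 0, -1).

The matrix is upper triangular, so the determinant is the product of the diagonal entries:
det = (4) · (9) · (-5) · (3) · (-1) = 540

540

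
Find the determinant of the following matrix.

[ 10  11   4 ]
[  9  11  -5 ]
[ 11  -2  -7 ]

Expand along column 1:
  + 10 · |11 -5; -2 -7| = 10·(-77 − 10) = -870
  − 9 · |11 4; -2 -7| = −9·(-77 − (-8)) = 621
  + 11 · |11 4; 11 -5| = 11·(-55 − 44) = -1089
Sum: (-870) + (621) + (-1089) = -1338

-1338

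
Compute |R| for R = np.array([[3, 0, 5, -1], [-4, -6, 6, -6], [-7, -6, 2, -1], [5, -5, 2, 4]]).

Expand along row 1 (it has 1 zero):
  + (3) · M_11   where M_11 = det([-6 6 -6; -6 2 -1; -5 2 4]) = 126
  + (5) · M_13   where M_13 = det([-4 -6 -6; -7 -6 -1; 5 -5 4]) = -412
  − (-1) · M_14   where M_14 = det([-4 -6 6; -7 -6 2; 5 -5 2]) = 254
det = (+1)·(3)·(126) + (+1)·(5)·(-412) + (-1)·(-1)·(254) = -1428

det(R) = -1428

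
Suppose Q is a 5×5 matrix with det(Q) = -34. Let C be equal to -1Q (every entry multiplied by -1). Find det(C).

|C| = 34

For a 5×5 matrix, det(-1Q) = (-1)^5·det(Q) = -1·det(Q).
det(C) = (-1)·(-34) = 34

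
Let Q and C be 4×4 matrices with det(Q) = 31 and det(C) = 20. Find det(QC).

620

det(QC) = det(Q)·det(C) = (31)·(20) = 620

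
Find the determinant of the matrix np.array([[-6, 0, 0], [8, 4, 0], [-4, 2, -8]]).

The determinant is 192.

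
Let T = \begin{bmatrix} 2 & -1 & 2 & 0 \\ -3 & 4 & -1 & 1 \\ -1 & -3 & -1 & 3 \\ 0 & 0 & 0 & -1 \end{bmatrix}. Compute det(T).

-14

Expand along row 4 (it has 3 zeros):
  + (-1) · M_44   where M_44 = det([2 -1 2; -3 4 -1; -1 -3 -1]) = 14
det = (+1)·(-1)·(14) = -14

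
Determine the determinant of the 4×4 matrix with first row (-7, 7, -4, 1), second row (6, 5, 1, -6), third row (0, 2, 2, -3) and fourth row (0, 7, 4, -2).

Expand along column 1 (it has 2 zeros):
  + (-7) · M_11   where M_11 = det([5 1 -6; 2 2 -3; 7 4 -2]) = 59
  − (6) · M_21   where M_21 = det([7 -4 1; 2 2 -3; 7 4 -2]) = 118
det = (+1)·(-7)·(59) + (-1)·(6)·(118) = -1121

The determinant is -1121.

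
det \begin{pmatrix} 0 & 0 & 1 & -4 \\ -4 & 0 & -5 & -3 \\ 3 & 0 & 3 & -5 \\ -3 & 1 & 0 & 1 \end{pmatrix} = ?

The determinant is -41.

Expand along column 2 (it has 3 zeros):
  + (1) · M_42   where M_42 = det([0 1 -4; -4 -5 -3; 3 3 -5]) = -41
det = (+1)·(1)·(-41) = -41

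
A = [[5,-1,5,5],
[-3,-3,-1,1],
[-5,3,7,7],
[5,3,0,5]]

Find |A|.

Expand along row 4 (it has 1 zero):
  − (5) · M_41   where M_41 = det([-1 5 5; -3 -1 1; 3 7 7]) = 44
  + (3) · M_42   where M_42 = det([5 5 5; -3 -1 1; -5 7 7]) = -120
  + (5) · M_44   where M_44 = det([5 -1 5; -3 -3 -1; -5 3 7]) = -236
det = (-1)·(5)·(44) + (+1)·(3)·(-120) + (+1)·(5)·(-236) = -1760

|A| = -1760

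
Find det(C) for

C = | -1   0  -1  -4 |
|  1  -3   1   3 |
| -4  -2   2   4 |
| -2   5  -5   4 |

det(C) = 372

Expand along row 1 (it has 1 zero):
  + (-1) · M_11   where M_11 = det([-3 1 3; -2 2 4; 5 -5 4]) = -56
  + (-1) · M_13   where M_13 = det([1 -3 3; -4 -2 4; -2 5 4]) = -124
  − (-4) · M_14   where M_14 = det([1 -3 1; -4 -2 2; -2 5 -5]) = 48
det = (+1)·(-1)·(-56) + (+1)·(-1)·(-124) + (-1)·(-4)·(48) = 372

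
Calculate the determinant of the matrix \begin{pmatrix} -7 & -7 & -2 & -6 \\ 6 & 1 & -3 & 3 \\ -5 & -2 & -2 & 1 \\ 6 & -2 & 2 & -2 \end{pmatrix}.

Expand along row 1:
  + (-7) · M_11   where M_11 = det([1 -3 3; -2 -2 1; -2 2 -2]) = -4
  − (-7) · M_12   where M_12 = det([6 -3 3; -5 -2 1; 6 2 -2]) = 30
  + (-2) · M_13   where M_13 = det([6 1 3; -5 -2 1; 6 -2 -2]) = 98
  − (-6) · M_14   where M_14 = det([6 1 -3; -5 -2 -2; 6 -2 2]) = -116
det = (+1)·(-7)·(-4) + (-1)·(-7)·(30) + (+1)·(-2)·(98) + (-1)·(-6)·(-116) = -654

-654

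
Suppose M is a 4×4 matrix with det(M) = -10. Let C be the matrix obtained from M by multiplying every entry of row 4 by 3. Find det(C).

The determinant is -30.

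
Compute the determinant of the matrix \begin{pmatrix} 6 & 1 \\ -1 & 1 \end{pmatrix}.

7

det = 6·1 − 1·(-1) = 6 − (-1) = 7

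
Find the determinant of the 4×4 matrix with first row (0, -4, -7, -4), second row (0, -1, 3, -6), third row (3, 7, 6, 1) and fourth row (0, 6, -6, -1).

Expand along column 1 (it has 3 zeros):
  + (3) · M_31   where M_31 = det([-4 -7 -4; -1 3 -6; 6 -6 -1]) = 463
det = (+1)·(3)·(463) = 1389

The determinant is 1389.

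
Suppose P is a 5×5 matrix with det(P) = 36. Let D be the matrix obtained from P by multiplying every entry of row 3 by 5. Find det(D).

Scaling one row by 5 multiplies the determinant by 5.
det(D) = (5)·(36) = 180

|D| = 180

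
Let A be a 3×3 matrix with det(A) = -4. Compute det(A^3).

det(A^3) = (det A)^3 = (-4)^3 = -64

-64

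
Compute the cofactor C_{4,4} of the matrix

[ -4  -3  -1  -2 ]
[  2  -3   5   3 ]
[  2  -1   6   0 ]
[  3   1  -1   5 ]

54

Delete row 4 and column 4; the remaining 3×3 submatrix is [-4 -3 -1; 2 -3 5; 2 -1 6].
Its determinant is 54.
The cofactor carries sign (−1)^(4+4) = +1, so C_{4,4} = +(54) = 54.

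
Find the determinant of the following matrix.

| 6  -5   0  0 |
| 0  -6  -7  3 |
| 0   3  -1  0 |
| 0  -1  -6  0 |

Expand along column 1 (it has 3 zeros):
  + (6) · M_11   where M_11 = det([-6 -7 3; 3 -1 0; -1 -6 0]) = -57
det = (+1)·(6)·(-57) = -342

The determinant is -342.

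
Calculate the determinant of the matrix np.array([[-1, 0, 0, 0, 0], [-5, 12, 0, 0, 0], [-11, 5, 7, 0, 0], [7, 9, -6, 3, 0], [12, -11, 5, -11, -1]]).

252

The matrix is lower triangular, so the determinant is the product of the diagonal entries:
det = (-1) · (12) · (7) · (3) · (-1) = 252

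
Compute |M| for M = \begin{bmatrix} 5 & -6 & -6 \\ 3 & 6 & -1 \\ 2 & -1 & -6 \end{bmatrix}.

The determinant is -191.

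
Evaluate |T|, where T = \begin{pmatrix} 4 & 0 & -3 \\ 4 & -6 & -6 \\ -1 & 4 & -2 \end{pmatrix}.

Expand along row 1:
  + 4 · |-6 -6; 4 -2| = 4·(12 − (-24)) = 144
  + (-3) · |4 -6; -1 4| = (-3)·(16 − 6) = -30
Sum: (144) + (-30) = 114

The determinant is 114.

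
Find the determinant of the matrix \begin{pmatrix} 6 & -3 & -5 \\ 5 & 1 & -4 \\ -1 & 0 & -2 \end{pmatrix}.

-59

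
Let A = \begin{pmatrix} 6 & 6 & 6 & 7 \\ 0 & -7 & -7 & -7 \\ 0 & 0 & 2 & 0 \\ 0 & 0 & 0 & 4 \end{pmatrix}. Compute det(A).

-336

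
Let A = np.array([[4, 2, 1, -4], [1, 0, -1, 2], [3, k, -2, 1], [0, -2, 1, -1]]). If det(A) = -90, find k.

Expanding along the column containing k, det(A) is linear in k: det(A) = (7)·k + (-34).
Set (7)·k + (-34) = -90  ⇒  (7)·k = -56  ⇒  k = -8.

k = -8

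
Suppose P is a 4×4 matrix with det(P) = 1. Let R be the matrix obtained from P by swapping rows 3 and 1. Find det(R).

Swapping two rows multiplies the determinant by −1.
det(R) = (-1)·(1) = -1

det(R) = -1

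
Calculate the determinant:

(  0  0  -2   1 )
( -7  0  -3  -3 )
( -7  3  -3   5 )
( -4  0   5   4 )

Expand along column 2 (it has 3 zeros):
  − (3) · M_32   where M_32 = det([0 -2 1; -7 -3 -3; -4 5 4]) = -127
det = (-1)·(3)·(-127) = 381

381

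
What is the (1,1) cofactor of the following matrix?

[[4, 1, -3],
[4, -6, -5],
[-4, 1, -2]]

Delete row 1 and column 1; the remaining 2×2 submatrix is [-6 -5; 1 -2].
Its determinant is (-6)·(-2) − (-5)·1 = 17.
The cofactor carries sign (−1)^(1+1) = +1, so C_{1,1} = +(17) = 17.

17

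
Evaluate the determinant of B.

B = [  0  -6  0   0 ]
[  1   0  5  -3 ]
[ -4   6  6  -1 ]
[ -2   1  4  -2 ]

det(B) = -156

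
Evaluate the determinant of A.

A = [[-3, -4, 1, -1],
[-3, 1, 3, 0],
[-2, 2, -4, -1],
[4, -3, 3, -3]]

-407

Expand along row 2 (it has 1 zero):
  − (-3) · M_21   where M_21 = det([-4 1 -1; 2 -4 -1; -3 3 -3]) = -45
  + (1) · M_22   where M_22 = det([-3 1 -1; -2 -4 -1; 4 3 -3]) = -65
  − (3) · M_23   where M_23 = det([-3 -4 -1; -2 2 -1; 4 -3 -3]) = 69
det = (-1)·(-3)·(-45) + (+1)·(1)·(-65) + (-1)·(3)·(69) = -407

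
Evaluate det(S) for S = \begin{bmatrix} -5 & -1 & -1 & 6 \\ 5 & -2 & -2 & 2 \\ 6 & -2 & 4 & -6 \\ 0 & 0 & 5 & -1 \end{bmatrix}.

Expand along row 4 (it has 2 zeros):
  − (5) · M_43   where M_43 = det([-5 -1 6; 5 -2 2; 6 -2 -6]) = -110
  + (-1) · M_44   where M_44 = det([-5 -1 -1; 5 -2 -2; 6 -2 4]) = 90
det = (-1)·(5)·(-110) + (+1)·(-1)·(90) = 460

|S| = 460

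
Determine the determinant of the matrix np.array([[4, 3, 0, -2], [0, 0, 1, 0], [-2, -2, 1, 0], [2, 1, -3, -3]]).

-2

Expand along row 2 (it has 3 zeros):
  − (1) · M_23   where M_23 = det([4 3 -2; -2 -2 0; 2 1 -3]) = 2
det = (-1)·(1)·(2) = -2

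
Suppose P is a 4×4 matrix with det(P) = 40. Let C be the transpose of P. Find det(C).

det(C) = 40

det(Pᵀ) = det(P).
det(C) = (1)·(40) = 40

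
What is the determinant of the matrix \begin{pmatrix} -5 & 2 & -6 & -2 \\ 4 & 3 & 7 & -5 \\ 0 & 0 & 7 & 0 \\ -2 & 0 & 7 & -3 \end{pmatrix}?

539

Expand along row 3 (it has 3 zeros):
  + (7) · M_33   where M_33 = det([-5 2 -2; 4 3 -5; -2 0 -3]) = 77
det = (+1)·(7)·(77) = 539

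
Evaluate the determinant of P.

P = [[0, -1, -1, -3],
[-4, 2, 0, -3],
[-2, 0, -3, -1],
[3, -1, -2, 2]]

Expand along row 1 (it has 1 zero):
  − (-1) · M_12   where M_12 = det([-4 0 -3; -2 -3 -1; 3 -2 2]) = -7
  + (-1) · M_13   where M_13 = det([-4 2 -3; -2 0 -1; 3 -1 2]) = 0
  − (-3) · M_14   where M_14 = det([-4 2 0; -2 0 -3; 3 -1 -2]) = -14
det = (-1)·(-1)·(-7) + (+1)·(-1)·(0) + (-1)·(-3)·(-14) = -49

-49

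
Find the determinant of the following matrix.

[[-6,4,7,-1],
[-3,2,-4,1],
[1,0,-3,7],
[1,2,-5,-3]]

The determinant is 894.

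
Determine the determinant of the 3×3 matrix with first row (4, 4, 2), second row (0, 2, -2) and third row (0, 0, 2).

The determinant is 16.

The matrix is upper triangular, so the determinant is the product of the diagonal entries:
det = (4) · (2) · (2) = 16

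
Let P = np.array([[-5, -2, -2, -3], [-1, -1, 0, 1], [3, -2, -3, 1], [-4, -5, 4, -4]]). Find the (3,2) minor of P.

Delete row 3 and column 2; the remaining 3×3 submatrix is [-5 -2 -3; -1 0 1; -4 4 -4].
Its determinant is 48.

The minor is 48.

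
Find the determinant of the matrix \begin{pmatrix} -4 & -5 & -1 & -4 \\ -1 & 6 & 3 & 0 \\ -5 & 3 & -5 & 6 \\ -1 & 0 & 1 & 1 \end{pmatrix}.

613

Expand along row 2 (it has 1 zero):
  − (-1) · M_21   where M_21 = det([-5 -1 -4; 3 -5 6; 0 1 1]) = 46
  + (6) · M_22   where M_22 = det([-4 -1 -4; -5 -5 6; -1 1 1]) = 85
  − (3) · M_23   where M_23 = det([-4 -5 -4; -5 3 6; -1 0 1]) = -19
det = (-1)·(-1)·(46) + (+1)·(6)·(85) + (-1)·(3)·(-19) = 613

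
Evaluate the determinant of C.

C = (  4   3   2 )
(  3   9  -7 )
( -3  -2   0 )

Expand along row 3:
  + (-3) · |3 2; 9 -7| = (-3)·(-21 − 18) = 117
  − (-2) · |4 2; 3 -7| = −(-2)·(-28 − 6) = -68
Sum: (117) + (-68) = 49

|C| = 49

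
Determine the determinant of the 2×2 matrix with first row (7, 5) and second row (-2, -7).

det = 7·(-7) − 5·(-2) = -49 − (-10) = -39

The determinant is -39.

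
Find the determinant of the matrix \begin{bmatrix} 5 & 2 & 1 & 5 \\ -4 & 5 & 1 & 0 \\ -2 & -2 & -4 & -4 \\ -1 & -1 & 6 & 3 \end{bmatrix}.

Expand along row 2 (it has 1 zero):
  − (-4) · M_21   where M_21 = det([2 1 5; -2 -4 -4; -1 6 3]) = -46
  + (5) · M_22   where M_22 = det([5 1 5; -2 -4 -4; -1 6 3]) = -10
  − (1) · M_23   where M_23 = det([5 2 5; -2 -2 -4; -1 -1 3]) = -30
det = (-1)·(-4)·(-46) + (+1)·(5)·(-10) + (-1)·(1)·(-30) = -204

-204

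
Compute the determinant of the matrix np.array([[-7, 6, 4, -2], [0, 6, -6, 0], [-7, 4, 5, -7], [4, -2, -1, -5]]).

-828

Expand along row 2 (it has 2 zeros):
  + (6) · M_22   where M_22 = det([-7 4 -2; -7 5 -7; 4 -1 -5]) = -2
  − (-6) · M_23   where M_23 = det([-7 6 -2; -7 4 -7; 4 -2 -5]) = -136
det = (+1)·(6)·(-2) + (-1)·(-6)·(-136) = -828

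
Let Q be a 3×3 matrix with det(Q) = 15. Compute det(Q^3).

det(Q^3) = (det Q)^3 = (15)^3 = 3375

3375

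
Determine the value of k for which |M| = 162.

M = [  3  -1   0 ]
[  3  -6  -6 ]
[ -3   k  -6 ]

k = 5

Expanding along the row containing k, det(M) is linear in k: det(M) = (18)·k + (72).
Set (18)·k + (72) = 162  ⇒  (18)·k = 90  ⇒  k = 5.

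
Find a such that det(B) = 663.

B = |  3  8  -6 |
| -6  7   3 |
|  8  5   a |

Expanding along the column containing a, det(B) is linear in a: det(B) = (69)·a + (663).
Set (69)·a + (663) = 663  ⇒  (69)·a = 0  ⇒  a = 0.

0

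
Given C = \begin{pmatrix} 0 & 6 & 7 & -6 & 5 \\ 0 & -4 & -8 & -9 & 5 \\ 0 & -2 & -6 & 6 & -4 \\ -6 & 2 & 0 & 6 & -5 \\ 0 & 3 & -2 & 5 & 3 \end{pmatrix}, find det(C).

Expand along column 1 (it has 4 zeros):
  − (-6) · M_41   where M_41 = det([6 7 -6 5; -4 -8 -9 5; -2 -6 6 -4; 3 -2 5 3]) = -1924
det = (-1)·(-6)·(-1924) = -11544

-11544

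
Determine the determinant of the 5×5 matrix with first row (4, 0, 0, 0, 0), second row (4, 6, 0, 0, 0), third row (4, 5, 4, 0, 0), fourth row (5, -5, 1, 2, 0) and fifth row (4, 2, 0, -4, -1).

The determinant is -192.

The matrix is lower triangular, so the determinant is the product of the diagonal entries:
det = (4) · (6) · (4) · (2) · (-1) = -192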